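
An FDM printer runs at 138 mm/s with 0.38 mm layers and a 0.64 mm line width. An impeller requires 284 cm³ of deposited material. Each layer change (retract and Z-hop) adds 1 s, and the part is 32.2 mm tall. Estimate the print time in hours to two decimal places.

2.37 hours

Bead cross-section = 0.38 × 0.64 = 0.2432 mm².
Path length: 284000 mm³ / 0.2432 mm² → 1167763.2 mm.
Print-move time: 1167763.2 / 138 → 8462.1 s.
Layer count = ceil(32.2 / 0.38) = 85.
Z-hop total = 85 × 1 = 85 s.
Total = 8462.1 + 85 = 8547.1 s = 2.37 hours.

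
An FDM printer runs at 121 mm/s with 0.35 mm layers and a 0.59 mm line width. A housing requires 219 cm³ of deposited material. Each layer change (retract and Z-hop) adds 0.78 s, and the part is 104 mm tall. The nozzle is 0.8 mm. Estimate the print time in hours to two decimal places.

2.50 hours

Line area = 0.35 × 0.59 = 0.2065 mm².
Total extruded path = 219000/0.2065 = 1060532.7 mm.
Print-move time: 1060532.7 / 121 → 8764.7 s.
Layers = ⌈104/0.35⌉ = 298.
Z-hop total = 298 × 0.78, so 232.44 s.
Altogether 8764.7 + 232.44 = 8997.14 s, i.e. 2.50 hours.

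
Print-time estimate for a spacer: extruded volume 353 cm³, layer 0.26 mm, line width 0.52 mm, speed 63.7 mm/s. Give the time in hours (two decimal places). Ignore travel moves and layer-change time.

11.39 hours

Bead cross-section = 0.26 × 0.52, so 0.1352 mm².
Toolpath length = 353 cm³ / 0.1352 mm² = 353000 / 0.1352 = 2610946.7 mm.
Print-move time = 2610946.7 / 63.7, so 40988.2 s.
That's 40988.2 s → 11.39 hours.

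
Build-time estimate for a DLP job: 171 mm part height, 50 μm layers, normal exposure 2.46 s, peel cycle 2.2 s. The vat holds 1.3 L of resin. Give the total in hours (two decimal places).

Number of layers: 171 / 0.05 → 3420 (rounded up).
Per-layer time: 2.46 + 2.2 → 4.66 s.
Build time: 3420 × 4.66 s = 15937.2 s, i.e. 4.43 hours.

4.43 hours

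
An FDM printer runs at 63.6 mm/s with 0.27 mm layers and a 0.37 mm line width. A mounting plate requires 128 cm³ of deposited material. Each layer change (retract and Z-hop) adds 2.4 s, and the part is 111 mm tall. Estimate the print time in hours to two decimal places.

Line area = 0.27 × 0.37 = 0.0999 mm².
Total extruded path = 128000/0.0999 = 1281281.3 mm.
Print-move time: 1281281.3 / 63.6 → 20145.9 s.
Number of layers: 111 / 0.27 → 412 (rounded up).
Non-print overhead = 412 × 2.4, so 988.8 s.
Altogether 20145.9 + 988.8 = 21134.7 s, i.e. 5.87 hours.

5.87 hours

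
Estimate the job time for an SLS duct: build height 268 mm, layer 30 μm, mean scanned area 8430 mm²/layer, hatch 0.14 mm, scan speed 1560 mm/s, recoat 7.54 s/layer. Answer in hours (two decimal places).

114.50 hours

Layer count = ceil(268 / 0.03) = 8934.
Hatch length per layer = 8430 / 0.14, so 60214.3 mm.
Per-layer scan time: 60214.3 / 1560 → 38.5989 s.
Time per layer: 38.5989 + 7.54 → 46.1389 s.
Build time = 8934 × 46.1389 = 412204.9326 s = 114.50 hours.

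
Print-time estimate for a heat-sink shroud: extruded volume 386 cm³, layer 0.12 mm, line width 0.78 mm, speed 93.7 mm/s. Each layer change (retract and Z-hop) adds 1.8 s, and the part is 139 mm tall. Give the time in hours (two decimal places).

Line area = 0.12 × 0.78 = 0.0936 mm².
Toolpath length = 386 cm³ / 0.0936 mm² = 386000 / 0.0936 = 4123931.6 mm.
Extrusion time = 4123931.6 / 93.7, so 44012.1 s.
Layer count = ceil(139 / 0.12) = 1159.
Non-print overhead = 1159 × 1.8, so 2086.2 s.
Total = 44012.1 + 2086.2 = 46098.3 s = 12.81 hours.

12.81 hours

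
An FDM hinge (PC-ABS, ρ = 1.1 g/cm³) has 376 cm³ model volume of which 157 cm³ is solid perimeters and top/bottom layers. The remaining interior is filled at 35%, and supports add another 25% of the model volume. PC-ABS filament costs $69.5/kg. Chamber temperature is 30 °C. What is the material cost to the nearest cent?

Volume inside the shell = 376 − 157 = 219 cm³.
Infill deposited = 0.35 × 219 = 76.65 cm³.
Support = 0.25 × 376, so 94 cm³.
Total printed volume = 157 + 76.65 + 94, so 327.65 cm³.
Mass = 327.65 × 1.1 = 360.415 g.
At $69.5/kg: 360.415/1000 × 69.5 = $25.05.

$25.05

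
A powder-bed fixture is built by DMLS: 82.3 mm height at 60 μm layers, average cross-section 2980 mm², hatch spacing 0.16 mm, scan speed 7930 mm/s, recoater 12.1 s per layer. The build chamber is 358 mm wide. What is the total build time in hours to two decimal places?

Layer count = ceil(82.3 / 0.06) = 1372.
Hatch length per layer: 2980 / 0.16 → 18625 mm.
Per-layer scan time = 18625 / 7930 = 2.3487 s.
Layer cycle = 2.3487 + 12.1, so 14.4487 s.
Build time = 1372 × 14.4487 = 19823.6164 s = 5.51 hours.

5.51 hours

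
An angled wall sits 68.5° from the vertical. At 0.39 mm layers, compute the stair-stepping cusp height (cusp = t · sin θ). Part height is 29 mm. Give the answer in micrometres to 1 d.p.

Cusp = layer height × sin(68.5°) = 0.39 × 0.9304 = 0.362856 mm = 362.9 μm.

362.9 μm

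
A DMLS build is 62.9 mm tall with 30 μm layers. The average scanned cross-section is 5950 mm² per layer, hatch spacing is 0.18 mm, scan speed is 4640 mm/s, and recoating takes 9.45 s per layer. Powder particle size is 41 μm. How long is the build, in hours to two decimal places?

9.65 hours

Number of layers: 62.9 / 0.03 → 2097 (rounded up).
Per-layer scan distance = 5950 / 0.18, so 33055.6 mm.
Laser time per layer = 33055.6 / 4640 = 7.1241 s.
Time per layer = 7.1241 + 9.45 = 16.5741 s.
Build time = 2097 × 16.5741 = 34755.8877 s = 9.65 hours.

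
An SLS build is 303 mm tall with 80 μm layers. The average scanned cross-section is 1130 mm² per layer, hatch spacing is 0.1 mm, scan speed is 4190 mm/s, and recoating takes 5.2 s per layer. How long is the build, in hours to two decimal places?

8.31 hours

Layer count = ceil(303 / 0.08) = 3788.
Hatch length per layer: 1130 / 0.1 → 11300 mm.
Laser time per layer = 11300 / 4190, so 2.6969 s.
Time per layer: 2.6969 + 5.2 → 7.8969 s.
3788 layers × 7.8969 s/layer = 29913.4572 s, i.e. 8.31 hours.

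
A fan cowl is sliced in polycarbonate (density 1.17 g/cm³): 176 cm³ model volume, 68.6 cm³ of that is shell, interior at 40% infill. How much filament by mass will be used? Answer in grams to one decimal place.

Infill region = 176 − 68.6 = 107.4 cm³.
Infill volume = 0.40 × 107.4 = 42.96 cm³.
Total extruded = 68.6 + 42.96 = 111.56 cm³.
Mass = 111.56 × 1.17, so 130.5252 g.

130.5 g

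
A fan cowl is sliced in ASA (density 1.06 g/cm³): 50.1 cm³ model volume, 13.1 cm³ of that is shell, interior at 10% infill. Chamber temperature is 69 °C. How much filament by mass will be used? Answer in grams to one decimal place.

17.8 g

Interior volume = 50.1 − 13.1, so 37 cm³.
Infill volume = 0.10 × 37, so 3.7 cm³.
Total printed volume: 13.1 + 3.7 → 16.8 cm³.
Mass = 16.8 × 1.06 = 17.808 g.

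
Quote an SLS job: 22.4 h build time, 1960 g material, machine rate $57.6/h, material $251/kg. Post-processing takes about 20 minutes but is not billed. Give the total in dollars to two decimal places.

$1782.20

Machine-time cost: 57.6 × 22.4 → $1290.24.
Material charge = 251 × 1960/1000, so $491.96.
Total = 1290.24 + 491.96 = $1782.20.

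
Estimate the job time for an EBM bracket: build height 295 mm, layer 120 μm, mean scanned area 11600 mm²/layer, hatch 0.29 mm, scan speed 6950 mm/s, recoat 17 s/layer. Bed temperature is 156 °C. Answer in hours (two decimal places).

15.54 hours

Layers = ⌈295/0.12⌉ = 2459.
Hatch length per layer = 11600 / 0.29, so 40000 mm.
Per-layer scan time: 40000 / 6950 → 5.7554 s.
Per-layer time: 5.7554 + 17 → 22.7554 s.
2459 layers × 22.7554 s/layer = 55955.5286 s, i.e. 15.54 hours.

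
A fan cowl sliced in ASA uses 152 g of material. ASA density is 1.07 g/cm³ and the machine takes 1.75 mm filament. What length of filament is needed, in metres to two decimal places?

Volume = 152 g / 1.07 g·cm⁻³ = 142.0561 cm³ = 142056.1 mm³.
Cross-section of 1.75 mm filament: π·(1.75/2)² = 2.4053 mm².
Length = 142056.1 / 2.4053 = 59059.62 mm = 59.06 m.

59.06 m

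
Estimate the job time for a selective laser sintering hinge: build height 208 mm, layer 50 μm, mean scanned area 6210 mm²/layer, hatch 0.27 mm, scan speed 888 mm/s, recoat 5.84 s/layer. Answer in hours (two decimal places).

36.68 hours

Layers = ⌈208/0.05⌉ = 4160.
Per-layer scan distance: 6210 / 0.27 → 23000 mm.
Per-layer scan time = 23000 / 888, so 25.9009 s.
Time per layer = 25.9009 + 5.84, so 31.7409 s.
4160 layers × 31.7409 s/layer = 132042.144 s, i.e. 36.68 hours.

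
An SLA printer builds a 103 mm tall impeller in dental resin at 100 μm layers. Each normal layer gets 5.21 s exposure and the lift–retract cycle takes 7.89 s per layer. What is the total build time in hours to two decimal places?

3.75 hours

Layers = ⌈103/0.1⌉ = 1030.
Per-layer time: 5.21 + 7.89 → 13.1 s.
Total = 1030 × 13.1 = 13493 s = 3.75 hours.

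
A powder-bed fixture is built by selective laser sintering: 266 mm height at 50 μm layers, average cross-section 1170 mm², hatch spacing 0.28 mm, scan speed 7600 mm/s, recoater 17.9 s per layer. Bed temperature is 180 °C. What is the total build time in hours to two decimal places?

27.26 hours

Number of layers: 266 / 0.05 → 5320 (rounded up).
Scan path per layer: 1170 / 0.28 → 4178.6 mm.
Per-layer scan time = 4178.6 / 7600 = 0.5498 s.
Per-layer time = 0.5498 + 17.9 = 18.4498 s.
Build time = 5320 × 18.4498 = 98152.936 s = 27.26 hours.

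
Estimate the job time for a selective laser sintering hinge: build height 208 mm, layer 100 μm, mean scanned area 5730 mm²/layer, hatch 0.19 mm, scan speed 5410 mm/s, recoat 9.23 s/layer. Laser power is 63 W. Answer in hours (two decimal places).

Number of layers: 208 / 0.1 → 2080 (rounded up).
Scan path per layer = 5730 / 0.19, so 30157.9 mm.
Per-layer scan time: 30157.9 / 5410 → 5.5745 s.
Layer cycle: 5.5745 + 9.23 → 14.8045 s.
Build time = 2080 × 14.8045 = 30793.36 s = 8.55 hours.

8.55 hours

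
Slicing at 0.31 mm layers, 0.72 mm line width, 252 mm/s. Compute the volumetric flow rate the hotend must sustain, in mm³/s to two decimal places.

Extrusion cross-section: 0.31 × 0.72 → 0.2232 mm².
Volumetric flow = 252 × 0.2232 = 56.25 mm³/s.

56.25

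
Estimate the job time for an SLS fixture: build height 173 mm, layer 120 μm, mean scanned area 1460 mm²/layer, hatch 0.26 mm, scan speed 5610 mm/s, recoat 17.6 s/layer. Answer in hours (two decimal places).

7.45 hours

Layer count = ceil(173 / 0.12) = 1442.
Per-layer scan distance = 1460 / 0.26 = 5615.4 mm.
Scan time per layer = 5615.4 / 5610, so 1.001 s.
Layer cycle: 1.001 + 17.6 → 18.601 s.
Total: 1442 × 18.601 s = 26822.642 s → 7.45 hours.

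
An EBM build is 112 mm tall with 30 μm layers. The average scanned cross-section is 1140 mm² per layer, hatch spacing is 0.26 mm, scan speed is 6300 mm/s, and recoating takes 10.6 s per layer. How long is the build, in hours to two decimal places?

11.72 hours

Layer count = ceil(112 / 0.03) = 3734.
Per-layer scan distance = 1140 / 0.26 = 4384.6 mm.
Beam time per layer = 4384.6 / 6300 = 0.696 s.
Time per layer: 0.696 + 10.6 → 11.296 s.
Build time = 3734 × 11.296 = 42179.264 s = 11.72 hours.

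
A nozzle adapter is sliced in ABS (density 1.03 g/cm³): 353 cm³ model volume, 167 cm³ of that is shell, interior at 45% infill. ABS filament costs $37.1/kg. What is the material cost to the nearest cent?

Infill region: 353 − 167 → 186 cm³.
Infill deposited = 0.45 × 186 = 83.7 cm³.
Total printed volume = 167 + 83.7, so 250.7 cm³.
Mass = 250.7 × 1.03 = 258.221 g.
Cost = 258.221 g / 1000 × $37.1/kg = $9.58.

$9.58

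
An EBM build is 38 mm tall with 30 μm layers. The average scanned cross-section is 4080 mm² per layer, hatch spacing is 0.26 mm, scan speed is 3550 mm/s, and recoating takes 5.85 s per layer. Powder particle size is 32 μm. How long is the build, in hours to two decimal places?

3.61 hours

Layers = ⌈38/0.03⌉ = 1267.
Hatch length per layer = 4080 / 0.26 = 15692.3 mm.
Scan time per layer: 15692.3 / 3550 → 4.4204 s.
Layer cycle = 4.4204 + 5.85 = 10.2704 s.
Total: 1267 × 10.2704 s = 13012.5968 s → 3.61 hours.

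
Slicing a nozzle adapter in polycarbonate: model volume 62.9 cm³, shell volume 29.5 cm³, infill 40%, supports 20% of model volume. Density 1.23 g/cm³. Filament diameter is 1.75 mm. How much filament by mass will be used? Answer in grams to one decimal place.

Volume inside the shell: 62.9 − 29.5 → 33.4 cm³.
Deposited infill: 0.40 × 33.4 → 13.36 cm³.
Support: 0.20 × 62.9 → 12.58 cm³.
Total extruded = 29.5 + 13.36 + 12.58 = 55.44 cm³.
Mass = 55.44 × 1.23, so 68.1912 g.

68.2 g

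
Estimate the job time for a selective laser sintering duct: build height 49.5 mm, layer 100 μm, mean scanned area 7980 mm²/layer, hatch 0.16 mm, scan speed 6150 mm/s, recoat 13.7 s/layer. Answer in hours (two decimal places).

3.00 hours

Layer count = ceil(49.5 / 0.1) = 495.
Per-layer scan distance: 7980 / 0.16 → 49875 mm.
Scan time per layer: 49875 / 6150 → 8.1098 s.
Layer cycle: 8.1098 + 13.7 → 21.8098 s.
495 layers × 21.8098 s/layer = 10795.851 s, i.e. 3.00 hours.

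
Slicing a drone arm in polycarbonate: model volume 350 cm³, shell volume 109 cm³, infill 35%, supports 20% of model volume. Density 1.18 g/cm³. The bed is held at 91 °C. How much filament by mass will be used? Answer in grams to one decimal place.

Interior volume = 350 − 109, so 241 cm³.
Infill deposited: 0.35 × 241 → 84.35 cm³.
Support = 0.20 × 350 = 70 cm³.
Deposited volume: 109 + 84.35 + 70 → 263.35 cm³.
Mass: 263.35 × 1.18 → 310.753 g.

310.8 g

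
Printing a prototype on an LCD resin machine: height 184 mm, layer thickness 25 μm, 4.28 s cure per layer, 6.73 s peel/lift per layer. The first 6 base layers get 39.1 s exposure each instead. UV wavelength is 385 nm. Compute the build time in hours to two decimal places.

Layer count = ceil(184 / 0.025) = 7360.
Base layers = 6 × (39.1 + 6.73), so 274.98 s.
Regular layers: 7354 × (4.28 + 6.73) → 80967.54 s.
Sum: 274.98 + 80967.54 = 81242.52 s → 22.57 hours.

22.57 hours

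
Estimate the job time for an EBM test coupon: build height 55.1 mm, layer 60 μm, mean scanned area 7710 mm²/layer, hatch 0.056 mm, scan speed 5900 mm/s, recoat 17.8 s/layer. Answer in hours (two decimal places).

10.50 hours

Number of layers: 55.1 / 0.06 → 919 (rounded up).
Per-layer scan distance = 7710 / 0.056, so 137678.6 mm.
Per-layer scan time: 137678.6 / 5900 → 23.3354 s.
Time per layer: 23.3354 + 17.8 → 41.1354 s.
919 layers × 41.1354 s/layer = 37803.4326 s, i.e. 10.50 hours.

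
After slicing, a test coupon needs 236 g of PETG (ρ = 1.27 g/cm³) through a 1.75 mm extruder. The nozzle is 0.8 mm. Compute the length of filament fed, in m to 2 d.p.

Extruded volume: 236/1.27 = 185.8268 cm³ (185826.8 mm³).
Filament cross-section = π × (1.75/2)² = 2.4053 mm².
Length = 185826.8 / 2.4053 = 77257.22 mm = 77.26 m.

77.26 m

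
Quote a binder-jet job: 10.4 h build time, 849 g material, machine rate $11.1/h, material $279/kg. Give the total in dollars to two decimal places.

Time charge: 11.1 × 10.4 → $115.44.
Material charge = 279 × 849/1000, so $236.871.
Total = 115.44 + 236.871 = 352.311 ≈ $352.31.

$352.31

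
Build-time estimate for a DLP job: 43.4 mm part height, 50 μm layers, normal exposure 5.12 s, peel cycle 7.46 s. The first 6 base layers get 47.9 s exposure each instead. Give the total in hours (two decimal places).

3.10 hours

Number of layers: 43.4 / 0.05 → 868 (rounded up).
Base layers: 6 × (47.9 + 7.46) → 332.16 s.
Regular layers: 862 × (5.12 + 7.46) → 10843.96 s.
Total = 332.16 + 10843.96 = 11176.12 s = 3.10 hours.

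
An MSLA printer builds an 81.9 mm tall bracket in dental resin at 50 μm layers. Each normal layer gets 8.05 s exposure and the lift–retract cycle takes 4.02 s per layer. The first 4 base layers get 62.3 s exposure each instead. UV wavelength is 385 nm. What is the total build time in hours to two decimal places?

Layer count = ceil(81.9 / 0.05) = 1638.
Base layers = 4 × (62.3 + 4.02) = 265.28 s.
Regular layers: 1634 × (8.05 + 4.02) → 19722.38 s.
Sum: 265.28 + 19722.38 = 19987.66 s → 5.55 hours.

5.55 hours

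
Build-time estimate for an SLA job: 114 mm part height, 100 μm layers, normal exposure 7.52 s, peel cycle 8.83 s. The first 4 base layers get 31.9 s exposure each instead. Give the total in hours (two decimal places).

Layers = ⌈114/0.1⌉ = 1140.
Burn-in layers = 4 × (31.9 + 8.83), so 162.92 s.
Normal layers = 1136 × (7.52 + 8.83) = 18573.6 s.
Total = 162.92 + 18573.6 = 18736.52 s = 5.20 hours.

5.20 hours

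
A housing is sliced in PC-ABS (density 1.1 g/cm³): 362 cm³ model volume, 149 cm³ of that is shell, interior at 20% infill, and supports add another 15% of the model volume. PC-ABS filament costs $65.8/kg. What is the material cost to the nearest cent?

$17.80

Interior volume = 362 − 149, so 213 cm³.
Infill deposited = 0.20 × 213, so 42.6 cm³.
Support = 0.15 × 362 = 54.3 cm³.
Deposited volume = 149 + 42.6 + 54.3, so 245.9 cm³.
Mass = 245.9 × 1.1 = 270.49 g.
Cost = 270.49 g / 1000 × $65.8/kg = $17.80.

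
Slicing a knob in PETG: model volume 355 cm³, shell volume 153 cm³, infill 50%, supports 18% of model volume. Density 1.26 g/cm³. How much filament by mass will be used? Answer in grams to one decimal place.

400.6 g

Interior volume: 355 − 153 → 202 cm³.
Infill volume: 0.50 × 202 → 101 cm³.
Support = 0.18 × 355, so 63.9 cm³.
Total extruded = 153 + 101 + 63.9, so 317.9 cm³.
Mass: 317.9 × 1.26 → 400.554 g.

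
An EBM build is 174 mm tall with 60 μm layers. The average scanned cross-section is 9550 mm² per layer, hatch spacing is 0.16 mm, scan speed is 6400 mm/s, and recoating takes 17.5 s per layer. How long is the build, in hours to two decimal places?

21.61 hours

Layer count = ceil(174 / 0.06) = 2900.
Per-layer scan distance: 9550 / 0.16 → 59687.5 mm.
Per-layer scan time = 59687.5 / 6400, so 9.3262 s.
Layer cycle = 9.3262 + 17.5 = 26.8262 s.
Total: 2900 × 26.8262 s = 77795.98 s → 21.61 hours.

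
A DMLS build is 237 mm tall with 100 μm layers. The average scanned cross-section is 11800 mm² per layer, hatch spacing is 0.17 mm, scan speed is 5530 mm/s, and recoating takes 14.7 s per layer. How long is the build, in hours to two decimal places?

Number of layers: 237 / 0.1 → 2370 (rounded up).
Per-layer scan distance = 11800 / 0.17 = 69411.8 mm.
Per-layer scan time = 69411.8 / 5530, so 12.5519 s.
Layer cycle: 12.5519 + 14.7 → 27.2519 s.
Build time = 2370 × 27.2519 = 64587.003 s = 17.94 hours.

17.94 hours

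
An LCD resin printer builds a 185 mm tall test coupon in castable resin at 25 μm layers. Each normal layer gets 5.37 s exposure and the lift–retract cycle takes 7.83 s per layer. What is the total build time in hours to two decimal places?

Layer count = ceil(185 / 0.025) = 7400.
Cycle time = 5.37 + 7.83, so 13.2 s.
Build time: 7400 × 13.2 s = 97680 s, i.e. 27.13 hours.

27.13 hours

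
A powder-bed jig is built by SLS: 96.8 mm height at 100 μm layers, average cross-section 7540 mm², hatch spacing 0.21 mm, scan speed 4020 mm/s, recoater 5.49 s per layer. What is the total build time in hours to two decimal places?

3.88 hours

Layer count = ceil(96.8 / 0.1) = 968.
Scan path per layer: 7540 / 0.21 → 35904.8 mm.
Laser time per layer = 35904.8 / 4020 = 8.9315 s.
Time per layer: 8.9315 + 5.49 → 14.4215 s.
Total: 968 × 14.4215 s = 13960.012 s → 3.88 hours.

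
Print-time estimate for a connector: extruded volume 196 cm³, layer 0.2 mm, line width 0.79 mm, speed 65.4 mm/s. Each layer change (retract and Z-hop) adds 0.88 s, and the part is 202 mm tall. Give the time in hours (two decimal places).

5.52 hours

Line area: 0.2 × 0.79 → 0.158 mm².
Toolpath length = 196 cm³ / 0.158 mm² = 196000 / 0.158 = 1240506.3 mm.
Extrusion time = 1240506.3 / 65.4, so 18968 s.
Layer count = ceil(202 / 0.2) = 1010.
Layer-change overhead = 1010 × 0.88, so 888.8 s.
Altogether 18968 + 888.8 = 19856.8 s, i.e. 5.52 hours.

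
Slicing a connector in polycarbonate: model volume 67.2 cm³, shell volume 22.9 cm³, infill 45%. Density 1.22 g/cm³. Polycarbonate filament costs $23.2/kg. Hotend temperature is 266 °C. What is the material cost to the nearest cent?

Infill region: 67.2 − 22.9 → 44.3 cm³.
Infill volume = 0.45 × 44.3, so 19.935 cm³.
Total extruded = 22.9 + 19.935, so 42.835 cm³.
Mass = 42.835 × 1.22, so 52.2587 g.
At $23.2/kg: 52.2587/1000 × 23.2 = $1.21.

$1.21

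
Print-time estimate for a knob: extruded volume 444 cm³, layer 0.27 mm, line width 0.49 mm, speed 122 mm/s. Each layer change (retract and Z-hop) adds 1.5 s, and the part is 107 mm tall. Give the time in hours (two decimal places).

Line area = 0.27 × 0.49 = 0.1323 mm².
Total extruded path = 444000/0.1323 = 3356009.1 mm.
Time extruding: 3356009.1 / 122 → 27508.3 s.
Number of layers: 107 / 0.27 → 397 (rounded up).
Non-print overhead = 397 × 1.5 = 595.5 s.
Altogether 27508.3 + 595.5 = 28103.8 s, i.e. 7.81 hours.

7.81 hours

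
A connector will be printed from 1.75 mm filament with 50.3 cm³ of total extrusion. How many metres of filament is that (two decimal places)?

20.91 m

Filament cross-section = π × (1.75/2)² = 2.4053 mm².
L = 50300 mm³ / 2.4053 mm² = 20912.15 mm, i.e. 20.91 m.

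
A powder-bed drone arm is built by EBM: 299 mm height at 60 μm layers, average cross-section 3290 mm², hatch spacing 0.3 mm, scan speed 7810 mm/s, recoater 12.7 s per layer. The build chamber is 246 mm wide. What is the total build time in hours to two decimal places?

Layers = ⌈299/0.06⌉ = 4984.
Hatch length per layer: 3290 / 0.3 → 10966.7 mm.
Scan time per layer: 10966.7 / 7810 → 1.4042 s.
Layer cycle: 1.4042 + 12.7 → 14.1042 s.
Build time = 4984 × 14.1042 = 70295.3328 s = 19.53 hours.

19.53 hours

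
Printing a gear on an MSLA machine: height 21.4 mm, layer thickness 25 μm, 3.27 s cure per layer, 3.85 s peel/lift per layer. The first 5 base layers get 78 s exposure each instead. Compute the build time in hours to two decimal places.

1.80 hours

Layer count = ceil(21.4 / 0.025) = 856.
Bottom layers = 5 × (78 + 3.85) = 409.25 s.
Normal layers: 851 × (3.27 + 3.85) → 6059.12 s.
Sum: 409.25 + 6059.12 = 6468.37 s → 1.80 hours.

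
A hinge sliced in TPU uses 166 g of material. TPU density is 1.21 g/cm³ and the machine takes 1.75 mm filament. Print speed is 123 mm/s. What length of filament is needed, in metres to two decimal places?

Extruded volume: 166/1.21 = 137.1901 cm³ (137190.1 mm³).
A = π r² = π × 0.875² = 2.4053 mm².
Length = 137190.1 / 2.4053 = 57036.59 mm = 57.04 m.

57.04 m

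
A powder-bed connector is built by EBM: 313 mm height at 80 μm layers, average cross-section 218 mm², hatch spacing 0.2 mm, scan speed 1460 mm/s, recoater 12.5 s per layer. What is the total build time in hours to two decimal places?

14.40 hours

Layers = ⌈313/0.08⌉ = 3913.
Per-layer scan distance = 218 / 0.2, so 1090 mm.
Per-layer scan time: 1090 / 1460 → 0.7466 s.
Per-layer time = 0.7466 + 12.5, so 13.2466 s.
3913 layers × 13.2466 s/layer = 51833.9458 s, i.e. 14.40 hours.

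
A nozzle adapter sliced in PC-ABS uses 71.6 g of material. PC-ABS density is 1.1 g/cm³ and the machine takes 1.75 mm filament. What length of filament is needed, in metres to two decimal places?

27.06 m

Volume = 71.6 g / 1.1 g·cm⁻³ = 65.0909 cm³ = 65090.9 mm³.
Cross-section of 1.75 mm filament: π·(1.75/2)² = 2.4053 mm².
Length = 65090.9 / 2.4053 = 27061.45 mm = 27.06 m.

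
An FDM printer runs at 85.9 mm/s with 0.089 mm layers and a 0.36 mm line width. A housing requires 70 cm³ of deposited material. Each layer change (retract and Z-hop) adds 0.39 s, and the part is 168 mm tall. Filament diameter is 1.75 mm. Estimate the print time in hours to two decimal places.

7.27 hours

Extrusion cross-section = 0.089 × 0.36, so 0.03204 mm².
Toolpath length = 70 cm³ / 0.03204 mm² = 70000 / 0.03204 = 2184769 mm.
Extrusion time = 2184769 / 85.9, so 25433.9 s.
Layers = ⌈168/0.089⌉ = 1888.
Z-hop total = 1888 × 0.39 = 736.32 s.
Total = 25433.9 + 736.32 = 26170.22 s = 7.27 hours.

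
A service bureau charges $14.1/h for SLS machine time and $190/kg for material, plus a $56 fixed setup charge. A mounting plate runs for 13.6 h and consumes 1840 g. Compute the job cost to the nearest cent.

$597.36

Time charge: 14.1 × 13.6 → $191.76.
Material cost = 190 × 1840/1000, so $349.60.
Adding setup: 191.76 + 349.60 + 56 → $597.36.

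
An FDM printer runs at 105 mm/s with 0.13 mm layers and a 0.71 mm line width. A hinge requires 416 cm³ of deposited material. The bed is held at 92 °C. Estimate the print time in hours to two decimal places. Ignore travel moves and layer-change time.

11.92 hours

Bead cross-section = 0.13 × 0.71, so 0.0923 mm².
Total extruded path = 416000/0.0923 = 4507042.3 mm.
Time extruding = 4507042.3 / 105, so 42924.2 s.
Converting: 42924.2 s = 11.92 hours.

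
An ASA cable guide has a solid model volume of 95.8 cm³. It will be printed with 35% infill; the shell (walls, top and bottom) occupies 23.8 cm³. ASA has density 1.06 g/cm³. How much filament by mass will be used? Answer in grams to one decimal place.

51.9 g

Infill region: 95.8 − 23.8 → 72 cm³.
Deposited infill: 0.35 × 72 → 25.2 cm³.
Total extruded = 23.8 + 25.2, so 49 cm³.
Mass = 49 × 1.06 = 51.94 g.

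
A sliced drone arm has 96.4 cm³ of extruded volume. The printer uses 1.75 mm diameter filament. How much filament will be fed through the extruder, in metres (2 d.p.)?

Cross-section of 1.75 mm filament: π·(1.75/2)² = 2.4053 mm².
L = 96400 mm³ / 2.4053 mm² = 40078.16 mm, i.e. 40.08 m.

40.08 m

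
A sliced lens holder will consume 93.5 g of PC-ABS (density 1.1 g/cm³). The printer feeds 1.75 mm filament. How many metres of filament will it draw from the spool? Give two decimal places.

35.34 m

Volume = 93.5 g / 1.1 g·cm⁻³ = 85 cm³ = 85000 mm³.
A = π r² = π × 0.875² = 2.4053 mm².
Length = 85000 / 2.4053 = 35338.63 mm = 35.34 m.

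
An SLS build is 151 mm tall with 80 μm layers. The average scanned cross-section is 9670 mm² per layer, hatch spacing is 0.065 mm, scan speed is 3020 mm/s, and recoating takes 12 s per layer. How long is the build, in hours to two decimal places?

Number of layers: 151 / 0.08 → 1888 (rounded up).
Scan path per layer = 9670 / 0.065, so 148769.2 mm.
Scan time per layer: 148769.2 / 3020 → 49.2613 s.
Per-layer time = 49.2613 + 12, so 61.2613 s.
Total: 1888 × 61.2613 s = 115661.3344 s → 32.13 hours.

32.13 hours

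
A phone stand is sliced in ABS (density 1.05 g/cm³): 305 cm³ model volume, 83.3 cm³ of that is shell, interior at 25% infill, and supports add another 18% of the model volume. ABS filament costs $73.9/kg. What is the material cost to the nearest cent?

Volume inside the shell: 305 − 83.3 → 221.7 cm³.
Deposited infill: 0.25 × 221.7 → 55.425 cm³.
Support = 0.18 × 305, so 54.9 cm³.
Deposited volume = 83.3 + 55.425 + 54.9 = 193.625 cm³.
Mass = 193.625 × 1.05 = 203.30625 g.
Cost = 203.30625 g / 1000 × $73.9/kg = $15.02.

$15.02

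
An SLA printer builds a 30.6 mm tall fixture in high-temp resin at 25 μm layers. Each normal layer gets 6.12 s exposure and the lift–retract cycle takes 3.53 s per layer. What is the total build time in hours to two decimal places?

Layers = ⌈30.6/0.025⌉ = 1224.
Each layer takes = 6.12 + 3.53 = 9.65 s.
Build time: 1224 × 9.65 s = 11811.6 s, i.e. 3.28 hours.

3.28 hours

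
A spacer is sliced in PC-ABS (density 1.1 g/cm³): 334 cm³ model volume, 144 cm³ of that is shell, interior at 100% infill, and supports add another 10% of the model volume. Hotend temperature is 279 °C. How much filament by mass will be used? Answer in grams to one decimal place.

Interior volume: 334 − 144 → 190 cm³.
Infill deposited: 1.00 × 190 → 190 cm³.
Support: 0.10 × 334 → 33.4 cm³.
Total extruded = 144 + 190 + 33.4 = 367.4 cm³.
Mass = 367.4 × 1.1, so 404.14 g.

404.1 g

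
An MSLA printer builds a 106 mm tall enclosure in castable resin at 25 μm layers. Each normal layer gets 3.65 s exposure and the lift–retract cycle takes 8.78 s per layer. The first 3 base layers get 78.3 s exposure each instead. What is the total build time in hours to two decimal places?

14.70 hours

Number of layers: 106 / 0.025 → 4240 (rounded up).
Bottom layers: 3 × (78.3 + 8.78) → 261.24 s.
Regular layers = 4237 × (3.65 + 8.78) = 52665.91 s.
Sum: 261.24 + 52665.91 = 52927.15 s → 14.70 hours.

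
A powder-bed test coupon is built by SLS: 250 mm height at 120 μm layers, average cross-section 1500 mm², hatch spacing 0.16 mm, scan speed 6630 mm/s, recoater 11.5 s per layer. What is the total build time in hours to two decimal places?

7.48 hours

Layers = ⌈250/0.12⌉ = 2084.
Per-layer scan distance: 1500 / 0.16 → 9375 mm.
Laser time per layer = 9375 / 6630, so 1.414 s.
Time per layer: 1.414 + 11.5 → 12.914 s.
Build time = 2084 × 12.914 = 26912.776 s = 7.48 hours.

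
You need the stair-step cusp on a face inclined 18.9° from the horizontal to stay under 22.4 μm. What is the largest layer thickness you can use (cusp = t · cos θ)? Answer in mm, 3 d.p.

t = h_c / cos θ = 0.0224 / 0.9461 = 0.024 mm.

0.024 mm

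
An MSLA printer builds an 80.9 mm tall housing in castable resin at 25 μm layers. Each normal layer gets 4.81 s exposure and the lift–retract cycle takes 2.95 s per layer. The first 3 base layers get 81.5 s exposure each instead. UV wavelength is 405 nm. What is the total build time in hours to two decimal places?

Layer count = ceil(80.9 / 0.025) = 3236.
Burn-in layers: 3 × (81.5 + 2.95) → 253.35 s.
Regular layers: 3233 × (4.81 + 2.95) → 25088.08 s.
Sum: 253.35 + 25088.08 = 25341.43 s → 7.04 hours.

7.04 hours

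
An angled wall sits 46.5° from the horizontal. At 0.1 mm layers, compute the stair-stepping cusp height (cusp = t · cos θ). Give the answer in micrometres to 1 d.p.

68.8 μm

Cusp = layer height × cos(46.5°) = 0.1 × 0.6884 = 0.06884 mm = 68.8 μm.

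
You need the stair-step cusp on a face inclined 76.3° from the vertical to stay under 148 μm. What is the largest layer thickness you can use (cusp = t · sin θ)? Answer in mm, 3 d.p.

sin(76.3°) = 0.9715; t_max = 0.148/0.9715 = 0.152 mm.

0.152 mm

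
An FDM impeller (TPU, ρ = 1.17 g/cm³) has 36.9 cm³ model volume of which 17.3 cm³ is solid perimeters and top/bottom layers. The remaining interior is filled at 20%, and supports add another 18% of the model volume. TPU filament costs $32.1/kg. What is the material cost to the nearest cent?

$1.05

Volume inside the shell: 36.9 − 17.3 → 19.6 cm³.
Deposited infill: 0.20 × 19.6 → 3.92 cm³.
Support = 0.18 × 36.9, so 6.642 cm³.
Total extruded = 17.3 + 3.92 + 6.642, so 27.862 cm³.
Mass = 27.862 × 1.17 = 32.59854 g.
At $32.1/kg: 32.59854/1000 × 32.1 = $1.05.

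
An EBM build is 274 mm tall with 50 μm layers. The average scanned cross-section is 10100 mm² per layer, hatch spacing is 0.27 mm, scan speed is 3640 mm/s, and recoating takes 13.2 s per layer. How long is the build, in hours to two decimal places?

35.74 hours

Layer count = ceil(274 / 0.05) = 5480.
Scan path per layer = 10100 / 0.27, so 37407.4 mm.
Scan time per layer = 37407.4 / 3640, so 10.2768 s.
Time per layer = 10.2768 + 13.2 = 23.4768 s.
Total: 5480 × 23.4768 s = 128652.864 s → 35.74 hours.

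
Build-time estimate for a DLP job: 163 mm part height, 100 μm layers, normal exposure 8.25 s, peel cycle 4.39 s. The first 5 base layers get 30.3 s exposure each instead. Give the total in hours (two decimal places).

Number of layers: 163 / 0.1 → 1630 (rounded up).
Bottom layers = 5 × (30.3 + 4.39) = 173.45 s.
Normal layers = 1625 × (8.25 + 4.39), so 20540 s.
Sum: 173.45 + 20540 = 20713.45 s → 5.75 hours.

5.75 hours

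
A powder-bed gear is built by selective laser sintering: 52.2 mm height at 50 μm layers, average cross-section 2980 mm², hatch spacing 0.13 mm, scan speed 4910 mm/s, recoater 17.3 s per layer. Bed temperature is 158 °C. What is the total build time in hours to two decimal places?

6.37 hours

Layers = ⌈52.2/0.05⌉ = 1044.
Hatch length per layer = 2980 / 0.13, so 22923.1 mm.
Scan time per layer = 22923.1 / 4910, so 4.6687 s.
Layer cycle: 4.6687 + 17.3 → 21.9687 s.
1044 layers × 21.9687 s/layer = 22935.3228 s, i.e. 6.37 hours.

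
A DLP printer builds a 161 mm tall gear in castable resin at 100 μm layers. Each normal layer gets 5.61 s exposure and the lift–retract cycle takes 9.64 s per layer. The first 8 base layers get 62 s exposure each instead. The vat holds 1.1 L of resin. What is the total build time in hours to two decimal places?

6.95 hours

Layers = ⌈161/0.1⌉ = 1610.
Bottom layers = 8 × (62 + 9.64) = 573.12 s.
Regular layers = 1602 × (5.61 + 9.64), so 24430.5 s.
Sum: 573.12 + 24430.5 = 25003.62 s → 6.95 hours.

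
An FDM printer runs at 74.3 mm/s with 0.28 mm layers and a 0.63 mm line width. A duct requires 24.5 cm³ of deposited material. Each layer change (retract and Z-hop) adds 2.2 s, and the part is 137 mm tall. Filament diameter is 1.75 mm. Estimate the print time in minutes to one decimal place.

49.1 minutes

Bead cross-section: 0.28 × 0.63 → 0.1764 mm².
Path length: 24500 mm³ / 0.1764 mm² → 138888.9 mm.
Time extruding: 138888.9 / 74.3 → 1869.3 s.
Number of layers: 137 / 0.28 → 490 (rounded up).
Non-print overhead = 490 × 2.2 = 1078 s.
Altogether 1869.3 + 1078 = 2947.3 s, i.e. 49.1 minutes.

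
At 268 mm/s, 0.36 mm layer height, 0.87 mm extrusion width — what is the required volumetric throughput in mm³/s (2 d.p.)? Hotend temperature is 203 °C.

A = 0.36 × 0.87, so 0.3132 mm².
Q = v·A = 268 × 0.3132 = 83.94 mm³/s.

83.94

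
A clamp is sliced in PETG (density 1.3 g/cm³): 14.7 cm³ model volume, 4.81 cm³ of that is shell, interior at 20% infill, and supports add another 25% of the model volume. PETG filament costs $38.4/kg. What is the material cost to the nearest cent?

$0.52

Volume inside the shell = 14.7 − 4.81 = 9.89 cm³.
Infill deposited = 0.20 × 9.89 = 1.978 cm³.
Support: 0.25 × 14.7 → 3.675 cm³.
Total printed volume = 4.81 + 1.978 + 3.675, so 10.463 cm³.
Mass: 10.463 × 1.3 → 13.6019 g.
At $38.4/kg: 13.6019/1000 × 38.4 = $0.52.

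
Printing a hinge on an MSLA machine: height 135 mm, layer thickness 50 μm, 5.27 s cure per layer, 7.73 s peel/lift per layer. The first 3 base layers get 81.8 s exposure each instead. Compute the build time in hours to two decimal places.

Number of layers: 135 / 0.05 → 2700 (rounded up).
Bottom layers = 3 × (81.8 + 7.73), so 268.59 s.
Remaining layers = 2697 × (5.27 + 7.73) = 35061 s.
Sum: 268.59 + 35061 = 35329.59 s → 9.81 hours.

9.81 hours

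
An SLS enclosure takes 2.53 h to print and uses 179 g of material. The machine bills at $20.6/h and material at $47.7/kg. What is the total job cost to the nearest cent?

$60.66

Time charge = 20.6 × 2.53, so $52.118.
Feedstock cost = 47.7 × 179/1000 = $8.5383.
Total = 52.118 + 8.5383 = 60.6563 ≈ $60.66.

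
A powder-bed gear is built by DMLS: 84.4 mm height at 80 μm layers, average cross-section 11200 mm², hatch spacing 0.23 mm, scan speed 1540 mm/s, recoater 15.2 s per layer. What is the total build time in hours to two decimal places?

Number of layers: 84.4 / 0.08 → 1055 (rounded up).
Per-layer scan distance = 11200 / 0.23, so 48695.7 mm.
Scan time per layer = 48695.7 / 1540 = 31.6206 s.
Time per layer = 31.6206 + 15.2, so 46.8206 s.
Total: 1055 × 46.8206 s = 49395.733 s → 13.72 hours.

13.72 hours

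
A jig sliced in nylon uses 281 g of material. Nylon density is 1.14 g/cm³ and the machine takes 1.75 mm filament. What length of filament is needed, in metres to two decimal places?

102.48 m

Extruded volume: 281/1.14 = 246.4912 cm³ (246491.2 mm³).
Filament cross-section = π × (1.75/2)² = 2.4053 mm².
Length = 246491.2 / 2.4053 = 102478.36 mm = 102.48 m.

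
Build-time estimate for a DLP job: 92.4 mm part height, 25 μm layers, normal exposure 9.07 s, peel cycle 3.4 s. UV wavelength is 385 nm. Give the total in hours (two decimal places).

12.80 hours

Layer count = ceil(92.4 / 0.025) = 3696.
Cycle time: 9.07 + 3.4 → 12.47 s.
Build time: 3696 × 12.47 s = 46089.12 s, i.e. 12.80 hours.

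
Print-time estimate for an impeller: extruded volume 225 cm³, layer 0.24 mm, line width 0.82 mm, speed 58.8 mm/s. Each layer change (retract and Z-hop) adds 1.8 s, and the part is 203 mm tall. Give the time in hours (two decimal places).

Extrusion cross-section: 0.24 × 0.82 → 0.1968 mm².
Toolpath length = 225 cm³ / 0.1968 mm² = 225000 / 0.1968 = 1143292.7 mm.
Time extruding = 1143292.7 / 58.8, so 19443.8 s.
Layer count = ceil(203 / 0.24) = 846.
Non-print overhead: 846 × 1.8 → 1522.8 s.
Altogether 19443.8 + 1522.8 = 20966.6 s, i.e. 5.82 hours.

5.82 hours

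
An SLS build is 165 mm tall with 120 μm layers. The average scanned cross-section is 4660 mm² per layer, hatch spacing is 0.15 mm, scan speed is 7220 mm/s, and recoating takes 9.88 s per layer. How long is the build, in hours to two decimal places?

5.42 hours

Number of layers: 165 / 0.12 → 1375 (rounded up).
Hatch length per layer = 4660 / 0.15, so 31066.7 mm.
Scan time per layer: 31066.7 / 7220 → 4.3029 s.
Per-layer time = 4.3029 + 9.88 = 14.1829 s.
Build time = 1375 × 14.1829 = 19501.4875 s = 5.42 hours.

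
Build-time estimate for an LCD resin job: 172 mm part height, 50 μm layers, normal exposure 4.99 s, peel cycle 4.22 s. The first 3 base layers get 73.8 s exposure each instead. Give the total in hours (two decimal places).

Number of layers: 172 / 0.05 → 3440 (rounded up).
Burn-in layers = 3 × (73.8 + 4.22), so 234.06 s.
Normal layers = 3437 × (4.99 + 4.22) = 31654.77 s.
Sum: 234.06 + 31654.77 = 31888.83 s → 8.86 hours.

8.86 hours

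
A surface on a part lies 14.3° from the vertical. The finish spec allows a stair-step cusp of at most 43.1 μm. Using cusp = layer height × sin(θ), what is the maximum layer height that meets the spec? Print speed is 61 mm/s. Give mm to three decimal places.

0.174 mm

sin(14.3°) = 0.2470; t_max = 0.0431/0.2470 = 0.174 mm.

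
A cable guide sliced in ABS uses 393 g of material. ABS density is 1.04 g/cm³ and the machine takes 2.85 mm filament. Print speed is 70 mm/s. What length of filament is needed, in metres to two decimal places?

Volume = 393 g / 1.04 g·cm⁻³ = 377.8846 cm³ = 377884.6 mm³.
Cross-section of 2.85 mm filament: π·(2.85/2)² = 6.3794 mm².
L = V/A = 377884.6/6.3794 = 59235.13 mm → 59.24 m.

59.24 m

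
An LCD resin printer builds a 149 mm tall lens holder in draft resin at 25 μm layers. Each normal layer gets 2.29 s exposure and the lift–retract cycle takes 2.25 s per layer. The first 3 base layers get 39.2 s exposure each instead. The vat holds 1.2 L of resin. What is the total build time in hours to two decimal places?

Layers = ⌈149/0.025⌉ = 5960.
Burn-in layers = 3 × (39.2 + 2.25), so 124.35 s.
Regular layers = 5957 × (2.29 + 2.25), so 27044.78 s.
Total = 124.35 + 27044.78 = 27169.13 s = 7.55 hours.

7.55 hours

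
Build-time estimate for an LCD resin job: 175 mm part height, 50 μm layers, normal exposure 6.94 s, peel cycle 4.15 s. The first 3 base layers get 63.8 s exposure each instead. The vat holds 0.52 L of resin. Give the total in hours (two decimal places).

Layer count = ceil(175 / 0.05) = 3500.
Burn-in layers: 3 × (63.8 + 4.15) → 203.85 s.
Regular layers = 3497 × (6.94 + 4.15), so 38781.73 s.
Sum: 203.85 + 38781.73 = 38985.58 s → 10.83 hours.

10.83 hours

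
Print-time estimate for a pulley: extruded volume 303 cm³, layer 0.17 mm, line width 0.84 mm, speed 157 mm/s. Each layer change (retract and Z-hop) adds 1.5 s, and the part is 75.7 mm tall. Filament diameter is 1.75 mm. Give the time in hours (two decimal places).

Bead cross-section = 0.17 × 0.84 = 0.1428 mm².
Toolpath length = 303 cm³ / 0.1428 mm² = 303000 / 0.1428 = 2121848.7 mm.
Time extruding = 2121848.7 / 157 = 13515 s.
Layers = ⌈75.7/0.17⌉ = 446.
Layer-change overhead = 446 × 1.5 = 669 s.
Total = 13515 + 669 = 14184 s = 3.94 hours.

3.94 hours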